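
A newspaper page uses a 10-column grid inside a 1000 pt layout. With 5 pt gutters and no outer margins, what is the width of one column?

95.5 pt

10 columns + 9 gutters: 10c + 9·5 = 1000.
10c = 1000 − 45 = 955, so c = 95.5 pt.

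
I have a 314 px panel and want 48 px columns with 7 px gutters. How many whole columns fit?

Each extra column adds 48 + 7 = 55 px.
(314 + 7) / 55 = 5.84, so 5 columns fit.

5 columns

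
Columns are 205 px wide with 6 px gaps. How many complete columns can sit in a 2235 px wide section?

k columns need k·205 + (k−1)·6 = k·211 − 6.
k·211 − 6 ≤ 2235 → k ≤ 2241 / 211 ≈ 10.62, so k = 10.

10 columns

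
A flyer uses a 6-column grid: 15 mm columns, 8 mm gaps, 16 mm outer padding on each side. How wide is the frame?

162 mm

Total width: 2·16 + 6·15 + 5·8 = 162 mm.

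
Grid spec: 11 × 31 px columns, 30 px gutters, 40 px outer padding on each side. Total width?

721 px

Frame = 2·40 + 11·31 + 10·30 = 80 + 341 + 300 = 721 px.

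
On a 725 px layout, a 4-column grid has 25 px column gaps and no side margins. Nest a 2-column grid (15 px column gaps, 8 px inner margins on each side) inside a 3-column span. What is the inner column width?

253.25 px

4c + 3·25 = 725 → 4c = 650 → c = 162.5 px.
3-column span = 3·162.5 + 2·25 = 537.5 px.
Inner content = 537.5 − 2·8 = 521.5 px.
Subtracting 1 column gap of 15 leaves 506.5 for 2 columns, so d = 253.25 px.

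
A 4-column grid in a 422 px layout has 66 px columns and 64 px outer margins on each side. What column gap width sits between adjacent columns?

10 px

Subtract both margins: 422 − 2·64 = 294 px.
4·66 + 3g = 294 → 3g = 30 → g = 10 px.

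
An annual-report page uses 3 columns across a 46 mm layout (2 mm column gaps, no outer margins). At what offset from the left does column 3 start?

Subtracting 2 column gaps of 2 leaves 42 for 3 columns, so c = 14 mm.
Before column 3: 2 columns + 2 column gaps.
Offset = 2·(14 + 2) = 2·16 = 32 mm.

32 mm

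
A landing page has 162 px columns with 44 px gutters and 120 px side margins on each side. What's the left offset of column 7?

Column 7 starts at margin + 6·(column + gutter) = 120 + 6·206 = 1356 px.

1356 px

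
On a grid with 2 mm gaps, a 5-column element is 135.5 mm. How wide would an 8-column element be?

218 mm

5 columns + 4 gaps: 5c + 4·2 = 135.5.
5c = 135.5 − 8 = 127.5, so c = 25.5 mm.
8-column span = 8·25.5 + 7·2 = 218 mm.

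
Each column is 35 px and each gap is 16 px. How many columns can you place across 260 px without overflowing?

5 columns: 5·35 + 4·16 = 239 px ≤ 260.
6 columns: 290 px > 260. So 5.

5 columns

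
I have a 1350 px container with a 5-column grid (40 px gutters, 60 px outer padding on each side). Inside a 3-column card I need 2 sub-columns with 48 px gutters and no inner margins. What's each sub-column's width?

Take off 120 px of margins, leaving 1230 px.
5c + 4·40 = 1230 → 5c = 1070 → c = 214 px.
Span of 3: 3·214 + 2·40 = 642 + 80 = 722 px.
2 columns + 1 gutter: 2d + 1·48 = 722.
2d = 722 − 48 = 674, so d = 337 px.

337 px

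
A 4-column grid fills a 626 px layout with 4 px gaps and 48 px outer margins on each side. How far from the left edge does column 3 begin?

315 px

Subtract both margins: 626 − 2·48 = 530 px.
4c + 3·4 = 530 → 4c = 518 → c = 129.5 px.
Each column+gutter stride is 133.5 px; 2 of them past the 48 px margin is 48 + 267 = 315 px.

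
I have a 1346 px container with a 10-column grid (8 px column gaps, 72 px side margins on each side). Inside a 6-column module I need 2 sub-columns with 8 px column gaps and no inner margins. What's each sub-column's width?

355 px

Inside the margins: 1346 − 144 = 1202 px.
10c + 9·8 = 1202 → 10c = 1130 → c = 113 px.
Span of 6: 6·113 + 5·8 = 678 + 40 = 718 px.
Subtracting 1 column gap of 8 leaves 710 for 2 columns, so d = 355 px.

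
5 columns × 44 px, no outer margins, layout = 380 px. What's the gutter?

5·44 + 4g = 380 → 4g = 160 → g = 40 px.

40 px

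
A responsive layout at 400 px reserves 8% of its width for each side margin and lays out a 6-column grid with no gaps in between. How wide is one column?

56 px

Margins: 8% × 400 = 32 px each, so content = 400 − 64 = 336 px.
6c = 336 → c = 56 px.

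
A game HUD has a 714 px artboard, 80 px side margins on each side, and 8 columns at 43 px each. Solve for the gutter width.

30 px

Take off 160 px of margins, leaving 554 px.
8 columns take 8·43 = 344 px; remaining 210 splits into 7 gutters.
g = 210 / 7 = 30 px.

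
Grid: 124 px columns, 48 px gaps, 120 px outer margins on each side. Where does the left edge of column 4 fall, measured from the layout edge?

636 px

Each column+gutter stride is 172 px; 3 of them past the 120 px margin is 120 + 516 = 636 px.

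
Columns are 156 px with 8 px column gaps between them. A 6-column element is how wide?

Span of 6: 6·156 + 5·8 = 936 + 40 = 976 px.

976 px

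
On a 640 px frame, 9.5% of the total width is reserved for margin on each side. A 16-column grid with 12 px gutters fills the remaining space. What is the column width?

Margins: 9.5% × 640 = 60.8 px each, so content = 640 − 121.6 = 518.4 px.
518.4 − 15·12 = 338.4; ÷16 gives c = 21.15 px.

21.15 px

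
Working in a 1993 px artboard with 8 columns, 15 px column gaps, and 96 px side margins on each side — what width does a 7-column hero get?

1574 px

Take off 192 px of margins, leaving 1801 px.
8 columns + 7 column gaps: 8c + 7·15 = 1801.
8c = 1801 − 105 = 1696, so c = 212 px.
Span of 7: 7·212 + 6·15 = 1484 + 90 = 1574 px.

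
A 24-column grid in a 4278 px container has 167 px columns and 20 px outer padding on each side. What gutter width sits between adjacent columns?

10 px

Inside the margins: 4278 − 40 = 4238 px.
24·167 + 23g = 4238 → 23g = 230 → g = 10 px.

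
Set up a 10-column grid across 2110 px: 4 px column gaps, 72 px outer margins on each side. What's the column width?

193 px

Content width = 2110 − 2·72 = 1966 px.
1966 − 9·4 = 1930; ÷10 gives c = 193 px.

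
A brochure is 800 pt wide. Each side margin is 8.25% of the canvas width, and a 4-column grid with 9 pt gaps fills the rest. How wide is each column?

160.25 pt

Margins: 8.25% × 800 = 66 pt each, so content = 800 − 132 = 668 pt.
668 − 3·9 = 641; ÷4 gives c = 160.25 pt.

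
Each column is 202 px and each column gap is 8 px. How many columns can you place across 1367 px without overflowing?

6 columns

Each extra column adds 202 + 8 = 210 px.
(1367 + 8) / 210 = 6.55, so 6 columns fit.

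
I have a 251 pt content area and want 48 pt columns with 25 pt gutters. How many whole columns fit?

3 columns

k columns need k·48 + (k−1)·25 = k·73 − 25.
k·73 − 25 ≤ 251 → k ≤ 276 / 73 ≈ 3.78, so k = 3.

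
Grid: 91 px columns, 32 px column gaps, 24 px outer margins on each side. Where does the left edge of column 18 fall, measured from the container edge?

2115 px

Column 18 starts at margin + 17·(column + gutter) = 24 + 17·123 = 2115 px.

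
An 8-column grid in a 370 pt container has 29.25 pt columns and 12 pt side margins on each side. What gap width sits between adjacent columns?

Content width = 370 − 2·12 = 346 pt.
Columns use 234 pt, leaving 112 pt across 7 gaps = 16 pt each.

16 pt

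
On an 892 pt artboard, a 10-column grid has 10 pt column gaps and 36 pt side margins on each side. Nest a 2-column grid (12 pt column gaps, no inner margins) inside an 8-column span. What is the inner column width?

Subtract both margins: 892 − 2·36 = 820 pt.
10c + 9·10 = 820 → 10c = 730 → c = 73 pt.
8 columns plus 7 column gaps: 584 + 70 = 654 pt.
654 − 1·12 = 642; ÷2 gives d = 321 pt.

321 pt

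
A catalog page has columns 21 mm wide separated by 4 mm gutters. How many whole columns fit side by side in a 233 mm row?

9 columns: 9·21 + 8·4 = 221 mm ≤ 233.
10 columns: 246 mm > 233. So 9.

9 columns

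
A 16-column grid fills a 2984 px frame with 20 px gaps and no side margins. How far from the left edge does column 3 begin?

375.5 px

16c + 15·20 = 2984 → 16c = 2684 → c = 167.75 px.
Before column 3: 2 columns + 2 gaps.
Offset = 2·(167.75 + 20) = 2·187.75 = 375.5 px.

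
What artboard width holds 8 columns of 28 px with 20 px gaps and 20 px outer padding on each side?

404 px

Artboard = 2·20 + 8·28 + 7·20 = 40 + 224 + 140 = 404 px.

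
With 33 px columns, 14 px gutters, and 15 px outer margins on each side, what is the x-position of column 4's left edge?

Column 4 starts at margin + 3·(column + gutter) = 15 + 3·47 = 156 px.

156 px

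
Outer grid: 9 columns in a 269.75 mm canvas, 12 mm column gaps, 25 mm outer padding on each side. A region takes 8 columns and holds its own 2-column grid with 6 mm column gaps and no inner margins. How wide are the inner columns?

94 mm

Outer content = 269.75 − 2·25 = 219.75 mm.
9 columns + 8 column gaps: 9c + 8·12 = 219.75.
9c = 219.75 − 96 = 123.75, so c = 13.75 mm.
8 columns plus 7 column gaps: 110 + 84 = 194 mm.
194 − 1·6 = 188; ÷2 gives d = 94 mm.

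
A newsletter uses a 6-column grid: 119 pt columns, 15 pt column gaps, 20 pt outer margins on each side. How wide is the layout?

829 pt

Layout = 2·20 + 6·119 + 5·15 = 40 + 714 + 75 = 829 pt.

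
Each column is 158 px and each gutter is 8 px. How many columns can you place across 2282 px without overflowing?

13 columns

13 columns: 13·158 + 12·8 = 2150 px ≤ 2282.
14 columns: 2316 px > 2282. So 13.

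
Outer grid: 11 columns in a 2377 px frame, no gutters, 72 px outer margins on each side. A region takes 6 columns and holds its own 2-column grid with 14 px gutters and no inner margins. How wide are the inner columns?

Inside the margins: 2377 − 144 = 2233 px.
11c = 2233 → c = 203 px.
With no gutters, 6 columns span 6·203 = 1218 px.
2d + 1·14 = 1218 → 2d = 1204 → d = 602 px.

602 px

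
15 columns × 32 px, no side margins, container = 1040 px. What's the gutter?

40 px

15·32 + 14g = 1040 → 14g = 560 → g = 40 px.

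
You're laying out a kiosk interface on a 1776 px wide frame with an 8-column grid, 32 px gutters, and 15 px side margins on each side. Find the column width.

Subtract both margins: 1776 − 2·15 = 1746 px.
8c + 7·32 = 1746 → 8c = 1522 → c = 190.25 px.

190.25 px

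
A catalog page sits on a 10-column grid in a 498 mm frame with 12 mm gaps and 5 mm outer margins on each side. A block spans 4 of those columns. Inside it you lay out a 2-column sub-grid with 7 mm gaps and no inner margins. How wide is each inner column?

Inside the margins: 498 − 10 = 488 mm.
Subtracting 9 gaps of 12 leaves 380 for 10 columns, so c = 38 mm.
Span of 4: 4·38 + 3·12 = 152 + 36 = 188 mm.
2 columns + 1 gap: 2d + 1·7 = 188.
2d = 188 − 7 = 181, so d = 90.5 mm.

90.5 mm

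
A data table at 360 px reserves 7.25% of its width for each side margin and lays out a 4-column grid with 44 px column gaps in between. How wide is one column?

43.95 px

Margins: 7.25% × 360 = 26.1 px each, so content = 360 − 52.2 = 307.8 px.
4c + 3·44 = 307.8 → 4c = 175.8 → c = 43.95 px.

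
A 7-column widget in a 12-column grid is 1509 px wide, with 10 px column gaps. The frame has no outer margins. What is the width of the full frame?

7c + 6·10 = 1509 → 7c = 1449 → c = 207 px.
Summing: 2484 + 110 = 2594 px.

2594 px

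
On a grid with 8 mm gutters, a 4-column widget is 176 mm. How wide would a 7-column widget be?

4 columns + 3 gutters: 4c + 3·8 = 176.
4c = 176 − 24 = 152, so c = 38 mm.
7-column span = 7·38 + 6·8 = 314 mm.

314 mm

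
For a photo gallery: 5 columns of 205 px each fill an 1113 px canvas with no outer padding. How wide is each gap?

22 px

Columns use 1025 px, leaving 88 px across 4 gaps = 22 px each.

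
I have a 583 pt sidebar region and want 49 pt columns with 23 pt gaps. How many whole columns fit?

8 columns

Each extra column adds 49 + 23 = 72 pt.
(583 + 23) / 72 = 8.42, so 8 columns fit.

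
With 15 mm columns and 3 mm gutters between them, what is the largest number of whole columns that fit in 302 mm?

Each extra column adds 15 + 3 = 18 mm.
(302 + 3) / 18 = 16.94, so 16 columns fit.

16 columns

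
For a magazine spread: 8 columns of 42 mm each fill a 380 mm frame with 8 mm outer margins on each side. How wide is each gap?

Inside the margins: 380 − 16 = 364 mm.
8 columns take 8·42 = 336 mm; remaining 28 splits into 7 gaps.
g = 28 / 7 = 4 mm.

4 mm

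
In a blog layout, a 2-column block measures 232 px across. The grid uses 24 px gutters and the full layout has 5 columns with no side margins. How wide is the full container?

2c + 1·24 = 232 → 2c = 208 → c = 104 px.
Container = 5·104 + 4·24 = 520 + 96 = 616 px.

616 px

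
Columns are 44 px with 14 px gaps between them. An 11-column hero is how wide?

624 px

Span of 11: 11·44 + 10·14 = 484 + 140 = 624 px.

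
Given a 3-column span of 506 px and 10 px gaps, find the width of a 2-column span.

506 − 2·10 = 486; ÷3 gives c = 162 px.
Span of 2: 2·162 + 1·10 = 324 + 10 = 334 px.

334 px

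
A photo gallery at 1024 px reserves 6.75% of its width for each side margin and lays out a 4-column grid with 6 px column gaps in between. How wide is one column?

216.94 px

Margins: 6.75% × 1024 = 69.12 px each, so content = 1024 − 138.24 = 885.76 px.
4 columns + 3 column gaps: 4c + 3·6 = 885.76.
4c = 885.76 − 18 = 867.76, so c = 216.94 px.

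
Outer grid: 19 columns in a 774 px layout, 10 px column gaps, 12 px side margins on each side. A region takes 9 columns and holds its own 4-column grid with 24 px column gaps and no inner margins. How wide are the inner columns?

69.5 px

Subtract both margins: 774 − 2·12 = 750 px.
19 columns + 18 column gaps: 19c + 18·10 = 750.
19c = 750 − 180 = 570, so c = 30 px.
9 columns plus 8 column gaps: 270 + 80 = 350 px.
350 − 3·24 = 278; ÷4 gives d = 69.5 px.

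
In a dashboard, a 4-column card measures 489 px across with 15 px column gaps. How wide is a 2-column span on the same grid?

4 columns + 3 column gaps: 4c + 3·15 = 489.
4c = 489 − 45 = 444, so c = 111 px.
Span of 2: 2·111 + 1·15 = 222 + 15 = 237 px.

237 px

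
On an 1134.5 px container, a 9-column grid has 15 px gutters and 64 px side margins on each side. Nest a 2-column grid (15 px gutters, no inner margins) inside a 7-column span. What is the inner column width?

382.25 px

Inside the margins: 1134.5 − 128 = 1006.5 px.
1006.5 − 8·15 = 886.5; ÷9 gives c = 98.5 px.
7 columns plus 6 gutters: 689.5 + 90 = 779.5 px.
779.5 − 1·15 = 764.5; ÷2 gives d = 382.25 px.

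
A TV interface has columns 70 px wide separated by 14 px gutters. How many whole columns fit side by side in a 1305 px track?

15 columns

k columns need k·70 + (k−1)·14 = k·84 − 14.
k·84 − 14 ≤ 1305 → k ≤ 1319 / 84 ≈ 15.70, so k = 15.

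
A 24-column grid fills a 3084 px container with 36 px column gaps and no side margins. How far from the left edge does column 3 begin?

260 px

24c + 23·36 = 3084 → 24c = 2256 → c = 94 px.
Each column+gutter stride is 130 px; with no margin, 2 of them is 260 px.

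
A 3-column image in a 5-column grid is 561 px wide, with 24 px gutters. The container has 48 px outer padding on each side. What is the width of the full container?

1047 px

561 − 2·24 = 513; ÷3 gives c = 171 px.
Container = 2·48 + 5·171 + 4·24 = 96 + 855 + 96 = 1047 px.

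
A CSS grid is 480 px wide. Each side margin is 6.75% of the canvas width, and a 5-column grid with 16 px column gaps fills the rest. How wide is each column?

Each margin = 6.75% of 480 = 32.4 px; content = 480 − 2·32.4 = 415.2 px.
Subtracting 4 column gaps of 16 leaves 351.2 for 5 columns, so c = 70.24 px.

70.24 px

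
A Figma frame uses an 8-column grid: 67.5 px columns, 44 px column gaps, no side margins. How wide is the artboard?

Artboard = 8·67.5 + 7·44 = 540 + 308 = 848 px.

848 px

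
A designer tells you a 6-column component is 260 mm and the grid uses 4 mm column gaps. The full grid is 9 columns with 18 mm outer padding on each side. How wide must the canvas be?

428 mm

Subtracting 5 column gaps of 4 leaves 240 for 6 columns, so c = 40 mm.
Total width: 2·18 + 9·40 + 8·4 = 428 mm.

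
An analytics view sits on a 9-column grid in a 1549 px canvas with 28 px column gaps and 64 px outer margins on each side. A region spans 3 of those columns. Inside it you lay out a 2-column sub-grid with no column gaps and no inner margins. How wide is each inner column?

Inside the margins: 1549 − 128 = 1421 px.
9c + 8·28 = 1421 → 9c = 1197 → c = 133 px.
Span of 3: 3·133 + 2·28 = 399 + 56 = 455 px.
With no column gaps, each column is 455/2 = 227.5 px.

227.5 px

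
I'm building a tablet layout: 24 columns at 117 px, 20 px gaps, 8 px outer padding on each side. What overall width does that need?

Adding margins, columns and gutters: 16 + 2808 + 460 = 3284 px.

3284 px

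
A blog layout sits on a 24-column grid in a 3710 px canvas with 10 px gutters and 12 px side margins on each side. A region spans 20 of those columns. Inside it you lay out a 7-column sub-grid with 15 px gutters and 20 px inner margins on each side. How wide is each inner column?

Outer content = 3710 − 2·12 = 3686 px.
Subtracting 23 gutters of 10 leaves 3456 for 24 columns, so c = 144 px.
Span of 20: 20·144 + 19·10 = 2880 + 190 = 3070 px.
Inner content = 3070 − 2·20 = 3030 px.
Subtracting 6 gutters of 15 leaves 2940 for 7 columns, so d = 420 px.

420 px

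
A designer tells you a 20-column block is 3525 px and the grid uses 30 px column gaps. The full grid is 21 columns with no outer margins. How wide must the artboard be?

3702.75 px

3525 − 19·30 = 2955; ÷20 gives c = 147.75 px.
Total width: 21·147.75 + 20·30 = 3702.75 px.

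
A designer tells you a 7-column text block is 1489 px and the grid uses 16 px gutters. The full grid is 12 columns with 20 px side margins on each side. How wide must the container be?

2604 px

7c + 6·16 = 1489 → 7c = 1393 → c = 199 px.
Container = 2·20 + 12·199 + 11·16 = 40 + 2388 + 176 = 2604 px.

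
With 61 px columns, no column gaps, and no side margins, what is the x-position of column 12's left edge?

No margin, so column 12 starts at 11·(column + gutter) = 11·61 = 671 px.

671 px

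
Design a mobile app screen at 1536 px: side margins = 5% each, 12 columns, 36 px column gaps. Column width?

82.2 px

Each margin = 5% of 1536 = 76.8 px; content = 1536 − 2·76.8 = 1382.4 px.
12 columns + 11 column gaps: 12c + 11·36 = 1382.4.
12c = 1382.4 − 396 = 986.4, so c = 82.2 px.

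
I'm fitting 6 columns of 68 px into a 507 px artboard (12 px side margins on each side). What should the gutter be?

Inside the margins: 507 − 24 = 483 px.
6·68 + 5g = 483 → 5g = 75 → g = 15 px.

15 px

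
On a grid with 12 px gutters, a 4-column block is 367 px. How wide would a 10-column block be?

935.5 px

367 − 3·12 = 331; ÷4 gives c = 82.75 px.
10-column span = 10·82.75 + 9·12 = 935.5 px.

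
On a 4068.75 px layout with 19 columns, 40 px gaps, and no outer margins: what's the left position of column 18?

3676.25 px

4068.75 − 18·40 = 3348.75; ÷19 gives c = 176.25 px.
Before column 18: 17 columns + 17 gaps.
Offset = 17·(176.25 + 40) = 17·216.25 = 3676.25 px.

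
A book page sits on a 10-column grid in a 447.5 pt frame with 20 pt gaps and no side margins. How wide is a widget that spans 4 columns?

167 pt

447.5 − 9·20 = 267.5; ÷10 gives c = 26.75 pt.
4-column span = 4·26.75 + 3·20 = 167 pt.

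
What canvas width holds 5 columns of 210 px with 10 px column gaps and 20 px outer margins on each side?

Total width: 2·20 + 5·210 + 4·10 = 1130 px.

1130 px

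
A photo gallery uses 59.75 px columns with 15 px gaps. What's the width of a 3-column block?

209.25 px

3-column span = 3·59.75 + 2·15 = 209.25 px.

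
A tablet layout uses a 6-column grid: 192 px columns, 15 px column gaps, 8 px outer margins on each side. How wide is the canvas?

1243 px

Adding margins, columns and gutters: 16 + 1152 + 75 = 1243 px.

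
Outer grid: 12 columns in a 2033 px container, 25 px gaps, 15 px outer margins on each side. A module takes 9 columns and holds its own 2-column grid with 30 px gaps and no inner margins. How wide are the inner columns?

Inside the margins: 2033 − 30 = 2003 px.
12 columns + 11 gaps: 12c + 11·25 = 2003.
12c = 2003 − 275 = 1728, so c = 144 px.
9 columns plus 8 gaps: 1296 + 200 = 1496 px.
1496 − 1·30 = 1466; ÷2 gives d = 733 px.

733 px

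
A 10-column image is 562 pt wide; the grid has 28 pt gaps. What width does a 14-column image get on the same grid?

798 pt

10 columns + 9 gaps: 10c + 9·28 = 562.
10c = 562 − 252 = 310, so c = 31 pt.
14-column span = 14·31 + 13·28 = 798 pt.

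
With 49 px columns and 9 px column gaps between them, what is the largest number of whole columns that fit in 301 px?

5 columns

5 columns: 5·49 + 4·9 = 281 px ≤ 301.
6 columns: 339 px > 301. So 5.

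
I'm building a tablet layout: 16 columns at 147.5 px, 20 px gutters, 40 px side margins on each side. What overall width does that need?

Total width: 2·40 + 16·147.5 + 15·20 = 2740 px.

2740 px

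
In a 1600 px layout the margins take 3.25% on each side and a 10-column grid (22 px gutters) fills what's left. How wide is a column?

129.8 px

Each margin = 3.25% of 1600 = 52 px; content = 1600 − 2·52 = 1496 px.
Subtracting 9 gutters of 22 leaves 1298 for 10 columns, so c = 129.8 px.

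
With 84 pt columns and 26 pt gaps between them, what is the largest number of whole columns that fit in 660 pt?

k columns need k·84 + (k−1)·26 = k·110 − 26.
k·110 − 26 ≤ 660 → k ≤ 686 / 110 ≈ 6.24, so k = 6.

6 columns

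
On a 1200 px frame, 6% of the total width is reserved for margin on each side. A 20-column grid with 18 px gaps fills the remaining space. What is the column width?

35.7 px

Margins: 6% × 1200 = 72 px each, so content = 1200 − 144 = 1056 px.
Subtracting 19 gaps of 18 leaves 714 for 20 columns, so c = 35.7 px.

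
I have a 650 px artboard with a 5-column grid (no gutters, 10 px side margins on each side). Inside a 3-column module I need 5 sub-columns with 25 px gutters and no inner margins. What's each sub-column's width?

55.6 px

Inside the margins: 650 − 20 = 630 px.
With no gutters, each column is 630/5 = 126 px.
With no gutters, 3 columns span 3·126 = 378 px.
Subtracting 4 gutters of 25 leaves 278 for 5 columns, so d = 55.6 px.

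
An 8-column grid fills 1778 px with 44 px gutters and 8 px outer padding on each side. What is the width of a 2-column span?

Inside the margins: 1778 − 16 = 1762 px.
8c + 7·44 = 1762 → 8c = 1454 → c = 181.75 px.
2 columns plus 1 gutter: 363.5 + 44 = 407.5 px.

407.5 px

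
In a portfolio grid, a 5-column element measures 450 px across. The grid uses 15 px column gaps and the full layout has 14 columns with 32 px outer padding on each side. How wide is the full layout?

1351 px

Subtracting 4 column gaps of 15 leaves 390 for 5 columns, so c = 78 px.
Total width: 2·32 + 14·78 + 13·15 = 1351 px.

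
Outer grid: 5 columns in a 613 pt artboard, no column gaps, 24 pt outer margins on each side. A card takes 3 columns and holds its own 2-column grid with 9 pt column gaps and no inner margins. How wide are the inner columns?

Take off 48 pt of margins, leaving 565 pt.
With no column gaps, each column is 565/5 = 113 pt.
3-column span = 3·113 = 339 pt.
2d + 1·9 = 339 → 2d = 330 → d = 165 pt.

165 pt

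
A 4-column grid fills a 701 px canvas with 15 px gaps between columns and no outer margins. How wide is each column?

164 px

Subtracting 3 gaps of 15 leaves 656 for 4 columns, so c = 164 px.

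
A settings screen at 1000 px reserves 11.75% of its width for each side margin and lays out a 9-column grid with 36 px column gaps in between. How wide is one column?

Each margin = 11.75% of 1000 = 117.5 px; content = 1000 − 2·117.5 = 765 px.
9 columns + 8 column gaps: 9c + 8·36 = 765.
9c = 765 − 288 = 477, so c = 53 px.

53 px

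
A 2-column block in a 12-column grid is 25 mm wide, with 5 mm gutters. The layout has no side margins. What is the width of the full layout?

25 − 1·5 = 20; ÷2 gives c = 10 mm.
Total width: 12·10 + 11·5 = 175 mm.

175 mm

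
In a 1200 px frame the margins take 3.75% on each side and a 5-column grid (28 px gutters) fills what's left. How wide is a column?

1200 × (1 − 2·3.75%) = 1200 × 92.5% = 1110 px for the columns.
5c + 4·28 = 1110 → 5c = 998 → c = 199.6 px.

199.6 px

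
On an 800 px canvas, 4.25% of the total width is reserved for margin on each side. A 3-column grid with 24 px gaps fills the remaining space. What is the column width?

228 px

Margins: 4.25% × 800 = 34 px each, so content = 800 − 68 = 732 px.
3 columns + 2 gaps: 3c + 2·24 = 732.
3c = 732 − 48 = 684, so c = 228 px.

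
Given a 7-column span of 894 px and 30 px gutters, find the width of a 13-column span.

894 − 6·30 = 714; ÷7 gives c = 102 px.
Span of 13: 13·102 + 12·30 = 1326 + 360 = 1686 px.

1686 px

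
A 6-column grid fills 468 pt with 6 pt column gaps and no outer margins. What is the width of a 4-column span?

310 pt

6 columns + 5 column gaps: 6c + 5·6 = 468.
6c = 468 − 30 = 438, so c = 73 pt.
Span of 4: 4·73 + 3·6 = 292 + 18 = 310 pt.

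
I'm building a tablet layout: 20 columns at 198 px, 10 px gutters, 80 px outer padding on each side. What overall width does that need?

Total width: 2·80 + 20·198 + 19·10 = 4310 px.

4310 px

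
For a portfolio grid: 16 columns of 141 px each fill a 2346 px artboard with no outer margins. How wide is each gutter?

6 px

16 columns take 16·141 = 2256 px; remaining 90 splits into 15 gutters.
g = 90 / 15 = 6 px.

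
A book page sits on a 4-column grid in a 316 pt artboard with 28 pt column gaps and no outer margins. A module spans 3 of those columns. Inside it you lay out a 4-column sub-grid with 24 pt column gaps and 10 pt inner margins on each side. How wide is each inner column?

34.5 pt

316 − 3·28 = 232; ÷4 gives c = 58 pt.
3-column span = 3·58 + 2·28 = 230 pt.
Inner content = 230 − 2·10 = 210 pt.
4 columns + 3 column gaps: 4d + 3·24 = 210.
4d = 210 − 72 = 138, so d = 34.5 pt.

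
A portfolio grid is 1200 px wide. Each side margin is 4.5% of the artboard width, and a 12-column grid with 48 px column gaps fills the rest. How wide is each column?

Each margin = 4.5% of 1200 = 54 px; content = 1200 − 2·54 = 1092 px.
1092 − 11·48 = 564; ÷12 gives c = 47 px.

47 px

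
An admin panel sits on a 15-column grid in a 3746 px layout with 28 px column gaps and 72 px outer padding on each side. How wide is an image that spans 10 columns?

2392 px

Content width = 3746 − 2·72 = 3602 px.
Subtracting 14 column gaps of 28 leaves 3210 for 15 columns, so c = 214 px.
10-column span = 10·214 + 9·28 = 2392 px.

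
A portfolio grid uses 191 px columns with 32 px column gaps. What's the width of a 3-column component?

3-column span = 3·191 + 2·32 = 637 px.

637 px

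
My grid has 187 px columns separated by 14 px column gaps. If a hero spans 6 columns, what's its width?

1192 px

Span of 6: 6·187 + 5·14 = 1122 + 70 = 1192 px.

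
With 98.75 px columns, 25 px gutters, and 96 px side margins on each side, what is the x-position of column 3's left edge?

Column 3 starts at margin + 2·(column + gutter) = 96 + 2·123.75 = 343.5 px.

343.5 px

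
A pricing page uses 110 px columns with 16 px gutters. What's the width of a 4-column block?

488 px

4-column span = 4·110 + 3·16 = 488 px.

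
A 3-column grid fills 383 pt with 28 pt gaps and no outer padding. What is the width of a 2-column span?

3 columns + 2 gaps: 3c + 2·28 = 383.
3c = 383 − 56 = 327, so c = 109 pt.
2 columns plus 1 gap: 218 + 28 = 246 pt.

246 pt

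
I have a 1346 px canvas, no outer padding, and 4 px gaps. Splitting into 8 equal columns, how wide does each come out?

8 columns + 7 gaps: 8c + 7·4 = 1346.
8c = 1346 − 28 = 1318, so c = 164.75 px.

164.75 px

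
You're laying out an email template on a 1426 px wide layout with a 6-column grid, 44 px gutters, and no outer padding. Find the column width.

6c + 5·44 = 1426 → 6c = 1206 → c = 201 px.

201 px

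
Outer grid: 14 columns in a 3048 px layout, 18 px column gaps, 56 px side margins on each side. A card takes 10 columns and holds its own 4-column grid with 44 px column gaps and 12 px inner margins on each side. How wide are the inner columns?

Inside the margins: 3048 − 112 = 2936 px.
14c + 13·18 = 2936 → 14c = 2702 → c = 193 px.
10-column span = 10·193 + 9·18 = 2092 px.
Inner content = 2092 − 2·12 = 2068 px.
Subtracting 3 column gaps of 44 leaves 1936 for 4 columns, so d = 484 px.

484 px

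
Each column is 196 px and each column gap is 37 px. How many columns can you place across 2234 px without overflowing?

9 columns

k columns need k·196 + (k−1)·37 = k·233 − 37.
k·233 − 37 ≤ 2234 → k ≤ 2271 / 233 ≈ 9.75, so k = 9.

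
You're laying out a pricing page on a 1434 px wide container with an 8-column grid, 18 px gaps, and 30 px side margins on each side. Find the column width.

156 px

Subtract both margins: 1434 − 2·30 = 1374 px.
Subtracting 7 gaps of 18 leaves 1248 for 8 columns, so c = 156 px.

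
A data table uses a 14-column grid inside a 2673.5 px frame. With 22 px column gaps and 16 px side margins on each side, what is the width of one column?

168.25 px

Inside the margins: 2673.5 − 32 = 2641.5 px.
14c + 13·22 = 2641.5 → 14c = 2355.5 → c = 168.25 px.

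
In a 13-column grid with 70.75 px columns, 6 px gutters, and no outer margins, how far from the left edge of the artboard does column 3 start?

153.5 px

No margin, so column 3 starts at 2·(column + gutter) = 2·76.75 = 153.5 px.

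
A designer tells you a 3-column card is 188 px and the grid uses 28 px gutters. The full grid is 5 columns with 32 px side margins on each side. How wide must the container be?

396 px

188 − 2·28 = 132; ÷3 gives c = 44 px.
Container = 2·32 + 5·44 + 4·28 = 64 + 220 + 112 = 396 px.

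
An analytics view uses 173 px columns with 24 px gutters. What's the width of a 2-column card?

2-column span = 2·173 + 1·24 = 370 px.

370 px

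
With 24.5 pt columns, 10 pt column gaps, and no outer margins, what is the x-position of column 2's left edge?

34.5 pt

No margin, so column 2 starts at 1·(column + gutter) = 1·34.5 = 34.5 pt.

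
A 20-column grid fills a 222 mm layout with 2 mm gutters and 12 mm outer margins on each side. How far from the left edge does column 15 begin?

Subtract both margins: 222 − 2·12 = 198 mm.
20 columns + 19 gutters: 20c + 19·2 = 198.
20c = 198 − 38 = 160, so c = 8 mm.
Each column+gutter stride is 10 mm; 14 of them past the 12 mm margin is 12 + 140 = 152 mm.

152 mm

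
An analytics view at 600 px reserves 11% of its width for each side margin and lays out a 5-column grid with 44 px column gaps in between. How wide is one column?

58.4 px

Margins: 11% × 600 = 66 px each, so content = 600 − 132 = 468 px.
Subtracting 4 column gaps of 44 leaves 292 for 5 columns, so c = 58.4 px.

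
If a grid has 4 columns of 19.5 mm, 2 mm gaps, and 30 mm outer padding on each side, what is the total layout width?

Total width: 2·30 + 4·19.5 + 3·2 = 144 mm.

144 mm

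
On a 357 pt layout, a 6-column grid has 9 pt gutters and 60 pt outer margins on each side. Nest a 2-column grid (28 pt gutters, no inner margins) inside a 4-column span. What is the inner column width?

Inside the margins: 357 − 120 = 237 pt.
Subtracting 5 gutters of 9 leaves 192 for 6 columns, so c = 32 pt.
4 columns plus 3 gutters: 128 + 27 = 155 pt.
Subtracting 1 gutter of 28 leaves 127 for 2 columns, so d = 63.5 pt.

63.5 pt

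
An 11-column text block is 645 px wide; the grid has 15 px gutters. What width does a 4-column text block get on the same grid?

225 px

645 − 10·15 = 495; ÷11 gives c = 45 px.
Span of 4: 4·45 + 3·15 = 180 + 45 = 225 px.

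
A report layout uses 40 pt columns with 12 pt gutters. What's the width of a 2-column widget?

2-column span = 2·40 + 1·12 = 92 pt.

92 pt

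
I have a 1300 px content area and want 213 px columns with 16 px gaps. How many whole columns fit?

5 columns

k columns need k·213 + (k−1)·16 = k·229 − 16.
k·229 − 16 ≤ 1300 → k ≤ 1316 / 229 ≈ 5.75, so k = 5.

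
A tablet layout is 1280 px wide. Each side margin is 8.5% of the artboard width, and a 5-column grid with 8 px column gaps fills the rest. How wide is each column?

206.08 px

1280 × (1 − 2·8.5%) = 1280 × 83% = 1062.4 px for the columns.
1062.4 − 4·8 = 1030.4; ÷5 gives c = 206.08 px.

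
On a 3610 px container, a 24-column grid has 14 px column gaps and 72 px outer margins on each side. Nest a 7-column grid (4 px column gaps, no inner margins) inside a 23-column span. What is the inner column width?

471 px

Outer content = 3610 − 2·72 = 3466 px.
Subtracting 23 column gaps of 14 leaves 3144 for 24 columns, so c = 131 px.
23-column span = 23·131 + 22·14 = 3321 px.
7d + 6·4 = 3321 → 7d = 3297 → d = 471 px.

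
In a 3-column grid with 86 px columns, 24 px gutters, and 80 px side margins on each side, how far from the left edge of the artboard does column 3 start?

Each column+gutter stride is 110 px; 2 of them past the 80 px margin is 80 + 220 = 300 px.

300 px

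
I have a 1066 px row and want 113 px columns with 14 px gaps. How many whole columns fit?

8 columns

k columns need k·113 + (k−1)·14 = k·127 − 14.
k·127 − 14 ≤ 1066 → k ≤ 1080 / 127 ≈ 8.50, so k = 8.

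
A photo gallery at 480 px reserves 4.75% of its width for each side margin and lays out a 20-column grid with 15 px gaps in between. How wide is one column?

480 × (1 − 2·4.75%) = 480 × 90.5% = 434.4 px for the columns.
434.4 − 19·15 = 149.4; ÷20 gives c = 7.47 px.

7.47 px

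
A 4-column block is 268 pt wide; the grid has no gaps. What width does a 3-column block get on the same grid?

201 pt

With no gaps, each column is 268/4 = 67 pt.
With no gaps, 3 columns span 3·67 = 201 pt.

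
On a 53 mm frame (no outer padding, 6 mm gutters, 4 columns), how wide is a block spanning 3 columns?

4c + 3·6 = 53 → 4c = 35 → c = 8.75 mm.
3-column span = 3·8.75 + 2·6 = 38.25 mm.

38.25 mm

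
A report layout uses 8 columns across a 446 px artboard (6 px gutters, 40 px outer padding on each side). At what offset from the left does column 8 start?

Inside the margins: 446 − 80 = 366 px.
8 columns + 7 gutters: 8c + 7·6 = 366.
8c = 366 − 42 = 324, so c = 40.5 px.
Column 8 starts at margin + 7·(column + gutter) = 40 + 7·46.5 = 365.5 px.

365.5 px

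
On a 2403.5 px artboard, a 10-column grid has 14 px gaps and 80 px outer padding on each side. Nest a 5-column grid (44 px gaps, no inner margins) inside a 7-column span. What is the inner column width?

Subtract both margins: 2403.5 − 2·80 = 2243.5 px.
10c + 9·14 = 2243.5 → 10c = 2117.5 → c = 211.75 px.
Span of 7: 7·211.75 + 6·14 = 1482.25 + 84 = 1566.25 px.
5 columns + 4 gaps: 5d + 4·44 = 1566.25.
5d = 1566.25 − 176 = 1390.25, so d = 278.05 px.

278.05 px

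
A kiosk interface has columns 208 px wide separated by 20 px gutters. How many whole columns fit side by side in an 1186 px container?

k columns need k·208 + (k−1)·20 = k·228 − 20.
k·228 − 20 ≤ 1186 → k ≤ 1206 / 228 ≈ 5.29, so k = 5.

5 columns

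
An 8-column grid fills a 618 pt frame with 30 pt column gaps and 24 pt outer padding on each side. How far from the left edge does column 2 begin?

99 pt

Content = 618 − 2·24 = 570 pt.
570 − 7·30 = 360; ÷8 gives c = 45 pt.
Column 2 starts at margin + 1·(column + gutter) = 24 + 1·75 = 99 pt.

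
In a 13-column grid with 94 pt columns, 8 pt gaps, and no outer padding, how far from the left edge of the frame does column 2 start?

102 pt

Each column+gutter stride is 102 pt; with no margin, 1 of them is 102 pt.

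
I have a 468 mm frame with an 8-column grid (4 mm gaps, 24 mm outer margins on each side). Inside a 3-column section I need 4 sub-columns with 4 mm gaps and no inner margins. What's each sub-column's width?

Take off 48 mm of margins, leaving 420 mm.
8c + 7·4 = 420 → 8c = 392 → c = 49 mm.
3-column span = 3·49 + 2·4 = 155 mm.
4d + 3·4 = 155 → 4d = 143 → d = 35.75 mm.

35.75 mm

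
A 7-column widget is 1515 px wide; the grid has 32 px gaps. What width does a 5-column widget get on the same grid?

1073 px

1515 − 6·32 = 1323; ÷7 gives c = 189 px.
5-column span = 5·189 + 4·32 = 1073 px.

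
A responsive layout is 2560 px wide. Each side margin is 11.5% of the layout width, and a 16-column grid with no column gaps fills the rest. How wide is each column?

Each margin = 11.5% of 2560 = 294.4 px; content = 2560 − 2·294.4 = 1971.2 px.
16c = 1971.2 → c = 123.2 px.

123.2 px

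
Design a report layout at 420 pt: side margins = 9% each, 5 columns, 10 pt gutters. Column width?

420 × (1 − 2·9%) = 420 × 82% = 344.4 pt for the columns.
5 columns + 4 gutters: 5c + 4·10 = 344.4.
5c = 344.4 − 40 = 304.4, so c = 60.88 pt.

60.88 pt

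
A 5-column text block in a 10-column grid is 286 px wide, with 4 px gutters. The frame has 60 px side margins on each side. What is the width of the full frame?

286 − 4·4 = 270; ÷5 gives c = 54 px.
Frame = 2·60 + 10·54 + 9·4 = 120 + 540 + 36 = 696 px.

696 px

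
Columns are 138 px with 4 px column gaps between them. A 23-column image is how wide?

3262 px

Span of 23: 23·138 + 22·4 = 3174 + 88 = 3262 px.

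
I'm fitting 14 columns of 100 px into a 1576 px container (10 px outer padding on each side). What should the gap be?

12 px

Inside the margins: 1576 − 20 = 1556 px.
14·100 + 13g = 1556 → 13g = 156 → g = 12 px.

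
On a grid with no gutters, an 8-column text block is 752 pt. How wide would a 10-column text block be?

With no gutters, each column is 752/8 = 94 pt.
10-column span = 10·94 = 940 pt.

940 pt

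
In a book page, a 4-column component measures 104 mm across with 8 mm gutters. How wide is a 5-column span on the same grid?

Subtracting 3 gutters of 8 leaves 80 for 4 columns, so c = 20 mm.
Span of 5: 5·20 + 4·8 = 100 + 32 = 132 mm.

132 mm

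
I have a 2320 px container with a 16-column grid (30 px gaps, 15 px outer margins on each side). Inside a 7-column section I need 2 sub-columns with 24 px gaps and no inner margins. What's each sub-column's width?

Outer content = 2320 − 2·15 = 2290 px.
2290 − 15·30 = 1840; ÷16 gives c = 115 px.
7 columns plus 6 gaps: 805 + 180 = 985 px.
985 − 1·24 = 961; ÷2 gives d = 480.5 px.

480.5 px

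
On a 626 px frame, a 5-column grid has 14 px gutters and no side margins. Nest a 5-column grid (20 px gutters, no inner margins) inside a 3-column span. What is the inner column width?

5c + 4·14 = 626 → 5c = 570 → c = 114 px.
Span of 3: 3·114 + 2·14 = 342 + 28 = 370 px.
370 − 4·20 = 290; ÷5 gives d = 58 px.

58 px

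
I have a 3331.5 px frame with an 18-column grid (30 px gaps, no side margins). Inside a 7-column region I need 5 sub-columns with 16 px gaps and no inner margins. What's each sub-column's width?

242.65 px

18c + 17·30 = 3331.5 → 18c = 2821.5 → c = 156.75 px.
Span of 7: 7·156.75 + 6·30 = 1097.25 + 180 = 1277.25 px.
Subtracting 4 gaps of 16 leaves 1213.25 for 5 columns, so d = 242.65 px.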